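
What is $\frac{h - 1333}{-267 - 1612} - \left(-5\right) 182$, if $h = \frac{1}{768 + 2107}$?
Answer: $\frac{4919766124}{5402125} \approx 910.71$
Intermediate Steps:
$h = \frac{1}{2875} \approx 0.00034783$
$\frac{h - 1333}{-267 - 1612} - \left(-5\right) 182 = \frac{\frac{1}{2875} - 1333}{-267 - 1612} - \left(-5\right) 182 = - \frac{3832374}{2875 \left(-1879\right)} - -910 = \left(- \frac{3832374}{2875}\right) \left(- \frac{1}{1879}\right) + 910 = \frac{3832374}{5402125} + 910 = \frac{4919766124}{5402125}$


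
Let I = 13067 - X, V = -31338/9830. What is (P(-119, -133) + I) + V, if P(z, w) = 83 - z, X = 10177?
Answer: 15181511/4915 ≈ 3088.8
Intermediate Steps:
V = -15669/4915 (V = -31338*1/9830 = -15669/4915 ≈ -3.1880)
I = 2890 (I = 13067 - 1*10177 = 13067 - 10177 = 2890)
(P(-119, -133) + I) + V = ((83 - 1*(-119)) + 2890) - 15669/4915 = ((83 + 119) + 2890) - 15669/4915 = (202 + 2890) - 15669/4915 = 3092 - 15669/4915 = 15181511/4915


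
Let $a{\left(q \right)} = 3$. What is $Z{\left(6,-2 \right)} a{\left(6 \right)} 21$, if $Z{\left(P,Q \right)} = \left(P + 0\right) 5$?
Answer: $1890$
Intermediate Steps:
$Z{\left(P,Q \right)} = 5 P$ ($Z{\left(P,Q \right)} = P 5 = 5 P$)
$Z{\left(6,-2 \right)} a{\left(6 \right)} 21 = 5 \cdot 6 \cdot 3 \cdot 21 = 30 \cdot 3 \cdot 21 = 90 \cdot 21 = 1890$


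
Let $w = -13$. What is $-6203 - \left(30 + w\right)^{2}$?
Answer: $-6492$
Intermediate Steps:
$-6203 - \left(30 + w\right)^{2} = -6203 - \left(30 - 13\right)^{2} = -6203 - 17^{2} = -6203 - 289 = -6492$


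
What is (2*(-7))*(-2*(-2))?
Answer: -56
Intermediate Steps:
(2*(-7))*(-2*(-2)) = -14*4 = -56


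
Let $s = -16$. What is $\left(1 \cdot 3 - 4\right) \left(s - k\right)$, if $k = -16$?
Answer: $0$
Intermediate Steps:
$\left(1 \cdot 3 - 4\right) \left(s - k\right) = \left(1 \cdot 3 - 4\right) \left(-16 - -16\right) = \left(3 - 4\right) \left(-16 + 16\right) = \left(-1\right) 0 = 0$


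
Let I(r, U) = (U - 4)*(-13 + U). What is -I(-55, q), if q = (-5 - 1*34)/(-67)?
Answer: -190528/4489 ≈ -42.443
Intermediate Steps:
q = 39/67 (q = (-5 - 34)*(-1/67) = -39*(-1/67) = 39/67 ≈ 0.58209)
I(r, U) = (-13 + U)*(-4 + U) (I(r, U) = (-4 + U)*(-13 + U) = (-13 + U)*(-4 + U))
-I(-55, q) = -(52 + (39/67)² - 17*39/67) = -(52 + 1521/4489 - 663/67) = -1*190528/4489 = -190528/4489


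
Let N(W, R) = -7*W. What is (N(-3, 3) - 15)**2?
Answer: 36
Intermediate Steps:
(N(-3, 3) - 15)**2 = (-7*(-3) - 15)**2 = (21 - 15)**2 = 6**2 = 36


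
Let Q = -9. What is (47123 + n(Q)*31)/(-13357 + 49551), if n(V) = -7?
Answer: 23453/18097 ≈ 1.2960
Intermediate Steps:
(47123 + n(Q)*31)/(-13357 + 49551) = (47123 - 7*31)/(-13357 + 49551) = (47123 - 217)/36194 = 46906*(1/36194) = 23453/18097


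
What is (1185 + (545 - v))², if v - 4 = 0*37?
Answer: 2979076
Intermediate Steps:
v = 4 (v = 4 + 0*37 = 4 + 0 = 4)
(1185 + (545 - v))² = (1185 + (545 - 1*4))² = (1185 + (545 - 4))² = (1185 + 541)² = 1726² = 2979076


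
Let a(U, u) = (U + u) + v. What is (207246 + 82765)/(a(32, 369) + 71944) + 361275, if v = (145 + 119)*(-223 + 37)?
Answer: 8396682286/23241 ≈ 3.6129e+5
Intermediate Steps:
v = -49104 (v = 264*(-186) = -49104)
a(U, u) = -49104 + U + u (a(U, u) = (U + u) - 49104 = -49104 + U + u)
(207246 + 82765)/(a(32, 369) + 71944) + 361275 = (207246 + 82765)/((-49104 + 32 + 369) + 71944) + 361275 = 290011/(-48703 + 71944) + 361275 = 290011/23241 + 361275 = 8396682286/23241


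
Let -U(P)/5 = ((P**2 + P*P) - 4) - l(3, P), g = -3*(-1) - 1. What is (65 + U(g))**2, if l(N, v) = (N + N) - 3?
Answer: 3600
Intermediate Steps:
g = 2 (g = 3 - 1 = 2)
l(N, v) = -3 + 2*N (l(N, v) = 2*N - 3 = -3 + 2*N)
U(P) = 35 - 10*P**2 (U(P) = -5*(((P**2 + P*P) - 4) - (-3 + 2*3)) = -5*(((P**2 + P**2) - 4) - (-3 + 6)) = -5*((2*P**2 - 4) - 1*3) = -5*((-4 + 2*P**2) - 3) = -5*(-7 + 2*P**2) = 35 - 10*P**2)
(65 + U(g))**2 = (65 + (35 - 10*2**2))**2 = (65 + (35 - 10*4))**2 = (65 + (35 - 40))**2 = (65 - 5)**2 = 60**2 = 3600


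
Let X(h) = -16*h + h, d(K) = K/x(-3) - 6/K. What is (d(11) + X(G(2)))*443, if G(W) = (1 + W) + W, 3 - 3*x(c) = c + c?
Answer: -1050796/33 ≈ -31842.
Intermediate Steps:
x(c) = 1 - 2*c/3 (x(c) = 1 - (c + c)/3 = 1 - 2*c/3)
d(K) = -6/K + K/3 (d(K) = K/(1 - ⅔*(-3)) - 6/K = K/(1 + 2) - 6/K = K/3 - 6/K = -6/K + K/3)
G(W) = 1 + 2*W
X(h) = -15*h
(d(11) + X(G(2)))*443 = ((-6/11 + (⅓)*11) - 15*(1 + 2*2))*443 = ((-6*1/11 + 11/3) - 15*(1 + 4))*443 = ((-6/11 + 11/3) - 15*5)*443 = (103/33 - 75)*443 = -2372/33*443 = -1050796/33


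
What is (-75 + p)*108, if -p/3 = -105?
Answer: 25920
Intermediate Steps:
p = 315 (p = -3*(-105) = 315)
(-75 + p)*108 = (-75 + 315)*108 = 240*108 = 25920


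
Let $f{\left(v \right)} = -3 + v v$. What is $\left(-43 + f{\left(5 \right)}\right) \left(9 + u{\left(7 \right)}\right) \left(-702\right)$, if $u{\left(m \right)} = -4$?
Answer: $73710$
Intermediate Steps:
$f{\left(v \right)} = -3 + v^{2}$
$\left(-43 + f{\left(5 \right)}\right) \left(9 + u{\left(7 \right)}\right) \left(-702\right) = \left(-43 - \left(3 - 5^{2}\right)\right) \left(9 - 4\right) \left(-702\right) = \left(-43 + \left(-3 + 25\right)\right) 5 \left(-702\right) = \left(-43 + 22\right) 5 \left(-702\right) = \left(-21\right) 5 \left(-702\right) = \left(-105\right) \left(-702\right) = 73710$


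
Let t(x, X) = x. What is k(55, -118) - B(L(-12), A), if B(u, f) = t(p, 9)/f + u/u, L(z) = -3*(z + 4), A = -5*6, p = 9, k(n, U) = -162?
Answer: -1627/10 ≈ -162.70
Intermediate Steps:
A = -30
L(z) = -12 - 3*z (L(z) = -3*(4 + z) = -12 - 3*z)
B(u, f) = 1 + 9/f (B(u, f) = 9/f + u/u = 9/f + 1 = 1 + 9/f)
k(55, -118) - B(L(-12), A) = -162 - (9 - 30)/(-30) = -162 - (-1)*(-21)/30 = -162 - 1*7/10 = -162 - 7/10 = -1627/10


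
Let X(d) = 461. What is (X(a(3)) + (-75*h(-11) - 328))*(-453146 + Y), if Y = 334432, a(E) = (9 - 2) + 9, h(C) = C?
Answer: -113728012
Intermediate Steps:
a(E) = 16 (a(E) = 7 + 9 = 16)
(X(a(3)) + (-75*h(-11) - 328))*(-453146 + Y) = (461 + (-75*(-11) - 328))*(-453146 + 334432) = (461 + (825 - 328))*(-118714) = (461 + 497)*(-118714) = 958*(-118714) = -113728012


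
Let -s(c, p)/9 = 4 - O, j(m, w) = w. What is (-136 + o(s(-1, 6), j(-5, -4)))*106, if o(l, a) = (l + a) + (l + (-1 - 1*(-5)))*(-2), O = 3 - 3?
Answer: -11872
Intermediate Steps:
O = 0
s(c, p) = -36 (s(c, p) = -9*(4 - 1*0) = -9*(4 + 0) = -9*4 = -36)
o(l, a) = -8 + a - l (o(l, a) = (a + l) + (l + (-1 + 5))*(-2) = (a + l) + (l + 4)*(-2) = (a + l) + (4 + l)*(-2) = (a + l) + (-8 - 2*l) = -8 + a - l)
(-136 + o(s(-1, 6), j(-5, -4)))*106 = (-136 + (-8 - 4 - 1*(-36)))*106 = (-136 + (-8 - 4 + 36))*106 = (-136 + 24)*106 = -112*106 = -11872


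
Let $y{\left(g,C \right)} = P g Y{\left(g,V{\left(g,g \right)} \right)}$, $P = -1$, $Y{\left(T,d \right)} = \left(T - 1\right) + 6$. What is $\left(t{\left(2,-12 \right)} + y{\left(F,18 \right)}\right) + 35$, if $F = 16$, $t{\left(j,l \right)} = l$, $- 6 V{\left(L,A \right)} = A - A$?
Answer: $-313$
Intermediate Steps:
$V{\left(L,A \right)} = 0$ ($V{\left(L,A \right)} = - \frac{A - A}{6} = \left(- \frac{1}{6}\right) 0 = 0$)
$Y{\left(T,d \right)} = 5 + T$ ($Y{\left(T,d \right)} = \left(-1 + T\right) + 6 = 5 + T$)
$y{\left(g,C \right)} = - g \left(5 + g\right)$
$\left(t{\left(2,-12 \right)} + y{\left(F,18 \right)}\right) + 35 = \left(-12 - 16 \left(5 + 16\right)\right) + 35 = \left(-12 - 16 \cdot 21\right) + 35 = \left(-12 - 336\right) + 35 = -348 + 35 = -313$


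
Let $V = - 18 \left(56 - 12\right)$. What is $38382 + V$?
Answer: $37590$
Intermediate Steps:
$V = -792$ ($V = \left(-18\right) 44 = -792$)
$38382 + V = 38382 - 792 = 37590$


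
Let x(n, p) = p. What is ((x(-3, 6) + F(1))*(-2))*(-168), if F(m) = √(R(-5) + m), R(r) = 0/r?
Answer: 2352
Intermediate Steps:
R(r) = 0
F(m) = √m (F(m) = √(0 + m) = √m)
((x(-3, 6) + F(1))*(-2))*(-168) = ((6 + √1)*(-2))*(-168) = ((6 + 1)*(-2))*(-168) = (7*(-2))*(-168) = -14*(-168) = 2352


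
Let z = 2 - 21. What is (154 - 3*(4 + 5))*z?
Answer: -2413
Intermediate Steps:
z = -19
(154 - 3*(4 + 5))*z = (154 - 3*(4 + 5))*(-19) = (154 - 3*9)*(-19) = (154 - 27)*(-19) = 127*(-19) = -2413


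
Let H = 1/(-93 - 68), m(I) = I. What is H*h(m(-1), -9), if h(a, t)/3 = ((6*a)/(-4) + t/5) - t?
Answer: -261/1610 ≈ -0.16211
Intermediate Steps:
H = -1/161 (H = 1/(-161) = -1/161 ≈ -0.0062112)
h(a, t) = -12*t/5 - 9*a/2 (h(a, t) = 3*(((6*a)/(-4) + t/5) - t) = 3*(((6*a)*(-¼) + t*(⅕)) - t) = 3*((-3*a/2 + t/5) - t) = 3*(-4*t/5 - 3*a/2) = -12*t/5 - 9*a/2)
H*h(m(-1), -9) = -(-12/5*(-9) - 9/2*(-1))/161 = -(108/5 + 9/2)/161 = -1/161*261/10 = -261/1610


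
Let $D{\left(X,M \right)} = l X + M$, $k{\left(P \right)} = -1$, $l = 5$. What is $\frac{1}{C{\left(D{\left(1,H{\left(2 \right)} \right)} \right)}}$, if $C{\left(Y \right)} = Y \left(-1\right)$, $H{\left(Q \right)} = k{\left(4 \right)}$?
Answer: $- \frac{1}{4} \approx -0.25$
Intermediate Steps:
$H{\left(Q \right)} = -1$
$D{\left(X,M \right)} = M + 5 X$ ($D{\left(X,M \right)} = 5 X + M = M + 5 X$)
$C{\left(Y \right)} = - Y$
$\frac{1}{C{\left(D{\left(1,H{\left(2 \right)} \right)} \right)}} = \frac{1}{\left(-1\right) \left(-1 + 5 \cdot 1\right)} = \frac{1}{\left(-1\right) \left(-1 + 5\right)} = \frac{1}{\left(-1\right) 4} = \frac{1}{-4} = - \frac{1}{4}$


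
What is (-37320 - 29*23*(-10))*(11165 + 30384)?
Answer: -1273476850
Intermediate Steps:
(-37320 - 29*23*(-10))*(11165 + 30384) = (-37320 - 667*(-10))*41549 = (-37320 + 6670)*41549 = -30650*41549 = -1273476850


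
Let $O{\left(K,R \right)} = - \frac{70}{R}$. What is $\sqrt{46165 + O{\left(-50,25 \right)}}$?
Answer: $\frac{\sqrt{1154055}}{5} \approx 214.85$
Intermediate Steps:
$\sqrt{46165 + O{\left(-50,25 \right)}} = \sqrt{46165 - \frac{70}{25}} = \sqrt{46165 - \frac{14}{5}} = \sqrt{\frac{230811}{5}} = \frac{\sqrt{1154055}}{5}$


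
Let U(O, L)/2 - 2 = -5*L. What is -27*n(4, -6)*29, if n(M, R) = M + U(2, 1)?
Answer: 1566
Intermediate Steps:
U(O, L) = 4 - 10*L (U(O, L) = 4 + 2*(-5*L) = 4 - 10*L)
n(M, R) = -6 + M (n(M, R) = M + (4 - 10*1) = M + (4 - 10) = M - 6 = -6 + M)
-27*n(4, -6)*29 = -27*(-6 + 4)*29 = -27*(-2)*29 = 54*29 = 1566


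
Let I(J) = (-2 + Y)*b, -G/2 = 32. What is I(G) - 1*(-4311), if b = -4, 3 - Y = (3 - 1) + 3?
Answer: 4327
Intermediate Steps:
Y = -2 (Y = 3 - ((3 - 1) + 3) = 3 - (2 + 3) = 3 - 1*5 = 3 - 5 = -2)
G = -64 (G = -2*32 = -64)
I(J) = 16 (I(J) = (-2 - 2)*(-4) = -4*(-4) = 16)
I(G) - 1*(-4311) = 16 - 1*(-4311) = 16 + 4311 = 4327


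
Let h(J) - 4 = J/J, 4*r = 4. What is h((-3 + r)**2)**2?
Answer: 25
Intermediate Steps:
r = 1 (r = (1/4)*4 = 1)
h(J) = 5 (h(J) = 4 + J/J = 4 + 1 = 5)
h((-3 + r)**2)**2 = 5**2 = 25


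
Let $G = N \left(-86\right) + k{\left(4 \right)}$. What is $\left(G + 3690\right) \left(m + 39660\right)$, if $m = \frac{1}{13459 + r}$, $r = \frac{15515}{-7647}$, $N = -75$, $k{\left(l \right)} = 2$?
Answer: $\frac{20695919723141817}{51452729} \approx 4.0223 \cdot 10^{8}$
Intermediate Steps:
$G = 6452$ ($G = \left(-75\right) \left(-86\right) + 2 = 6450 + 2 = 6452$)
$r = - \frac{15515}{7647}$ ($r = 15515 \left(- \frac{1}{7647}\right) = - \frac{15515}{7647} \approx -2.0289$)
$m = \frac{7647}{102905458}$ ($m = \frac{1}{13459 - \frac{15515}{7647}} = \frac{1}{\frac{102905458}{7647}} = \frac{7647}{102905458} \approx 7.4311 \cdot 10^{-5}$)
$\left(G + 3690\right) \left(m + 39660\right) = \left(6452 + 3690\right) \left(\frac{7647}{102905458} + 39660\right) = 10142 \cdot \frac{4081230471927}{102905458} = \frac{20695919723141817}{51452729}$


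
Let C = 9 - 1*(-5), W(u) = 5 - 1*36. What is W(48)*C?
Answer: -434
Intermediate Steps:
W(u) = -31 (W(u) = 5 - 36 = -31)
C = 14 (C = 9 + 5 = 14)
W(48)*C = -31*14 = -434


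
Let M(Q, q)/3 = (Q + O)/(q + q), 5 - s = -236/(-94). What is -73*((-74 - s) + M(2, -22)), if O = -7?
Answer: 11495675/2068 ≈ 5558.8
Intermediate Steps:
s = 117/47 (s = 5 - (-236)/(-94) = 5 - (-236)*(-1)/94 = 5 - 1*118/47 = 5 - 118/47 = 117/47 ≈ 2.4894)
M(Q, q) = 3*(-7 + Q)/(2*q) (M(Q, q) = 3*((Q - 7)/(q + q)) = 3*((-7 + Q)/((2*q))) = 3*((-7 + Q)*(1/(2*q))) = 3*((-7 + Q)/(2*q)) = 3*(-7 + Q)/(2*q))
-73*((-74 - s) + M(2, -22)) = -73*((-74 - 1*117/47) + (3/2)*(-7 + 2)/(-22)) = -73*((-74 - 117/47) + (3/2)*(-1/22)*(-5)) = -73*(-3595/47 + 15/44) = -73*(-157475/2068) = 11495675/2068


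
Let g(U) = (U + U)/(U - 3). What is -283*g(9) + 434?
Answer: -415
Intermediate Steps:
g(U) = 2*U/(-3 + U) (g(U) = (2*U)/(-3 + U) = 2*U/(-3 + U))
-283*g(9) + 434 = -566*9/(-3 + 9) + 434 = -566*9/6 + 434 = -283*3 + 434 = -849 + 434 = -415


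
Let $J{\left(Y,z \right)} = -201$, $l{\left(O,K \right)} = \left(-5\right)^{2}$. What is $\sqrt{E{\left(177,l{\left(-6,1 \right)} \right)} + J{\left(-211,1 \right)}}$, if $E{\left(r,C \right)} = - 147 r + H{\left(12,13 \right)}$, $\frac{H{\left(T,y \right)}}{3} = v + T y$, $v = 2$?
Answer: $i \sqrt{25746} \approx 160.46 i$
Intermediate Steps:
$l{\left(O,K \right)} = 25$
$H{\left(T,y \right)} = 6 + 3 T y$ ($H{\left(T,y \right)} = 3 \left(2 + T y\right) = 6 + 3 T y$)
$E{\left(r,C \right)} = 474 - 147 r$ ($E{\left(r,C \right)} = - 147 r + \left(6 + 3 \cdot 12 \cdot 13\right) = - 147 r + \left(6 + 468\right) = - 147 r + 474 = 474 - 147 r$)
$\sqrt{E{\left(177,l{\left(-6,1 \right)} \right)} + J{\left(-211,1 \right)}} = \sqrt{\left(474 - 26019\right) - 201} = \sqrt{-25545 - 201} = \sqrt{-25746} = i \sqrt{25746}$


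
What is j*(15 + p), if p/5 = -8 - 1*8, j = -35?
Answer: 2275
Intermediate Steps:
p = -80 (p = 5*(-8 - 1*8) = 5*(-8 - 8) = 5*(-16) = -80)
j*(15 + p) = -35*(15 - 80) = -35*(-65) = 2275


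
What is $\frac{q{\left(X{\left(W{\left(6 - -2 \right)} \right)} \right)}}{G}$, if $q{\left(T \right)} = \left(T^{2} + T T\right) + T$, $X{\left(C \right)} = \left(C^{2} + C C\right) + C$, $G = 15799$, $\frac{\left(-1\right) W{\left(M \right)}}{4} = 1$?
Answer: $\frac{228}{2257} \approx 0.10102$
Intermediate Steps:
$W{\left(M \right)} = -4$ ($W{\left(M \right)} = \left(-4\right) 1 = -4$)
$X{\left(C \right)} = C + 2 C^{2}$ ($X{\left(C \right)} = \left(C^{2} + C^{2}\right) + C = 2 C^{2} + C = C + 2 C^{2}$)
$q{\left(T \right)} = T + 2 T^{2}$ ($q{\left(T \right)} = \left(T^{2} + T^{2}\right) + T = 2 T^{2} + T = T + 2 T^{2}$)
$\frac{q{\left(X{\left(W{\left(6 - -2 \right)} \right)} \right)}}{G} = \frac{- 4 \left(1 + 2 \left(-4\right)\right) \left(1 + 2 \left(- 4 \left(1 + 2 \left(-4\right)\right)\right)\right)}{15799} = - 4 \left(1 - 8\right) \left(1 + 2 \left(- 4 \left(1 - 8\right)\right)\right) \frac{1}{15799} = \left(-4\right) \left(-7\right) \left(1 + 2 \left(\left(-4\right) \left(-7\right)\right)\right) \frac{1}{15799} = 28 \left(1 + 2 \cdot 28\right) \frac{1}{15799} = 28 \left(1 + 56\right) \frac{1}{15799} = 28 \cdot 57 \cdot \frac{1}{15799} = 1596 \cdot \frac{1}{15799} = \frac{228}{2257}$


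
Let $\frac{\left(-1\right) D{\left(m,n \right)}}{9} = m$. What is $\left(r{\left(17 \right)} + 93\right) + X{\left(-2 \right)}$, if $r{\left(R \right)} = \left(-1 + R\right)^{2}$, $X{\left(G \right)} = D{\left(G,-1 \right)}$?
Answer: $367$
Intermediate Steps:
$D{\left(m,n \right)} = - 9 m$
$X{\left(G \right)} = - 9 G$
$\left(r{\left(17 \right)} + 93\right) + X{\left(-2 \right)} = \left(\left(-1 + 17\right)^{2} + 93\right) - -18 = \left(16^{2} + 93\right) + 18 = \left(256 + 93\right) + 18 = 349 + 18 = 367$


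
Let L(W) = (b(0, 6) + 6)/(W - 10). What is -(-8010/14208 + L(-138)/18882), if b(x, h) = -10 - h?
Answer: 12603655/22356288 ≈ 0.56376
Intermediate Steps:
L(W) = -10/(-10 + W) (L(W) = ((-10 - 1*6) + 6)/(W - 10) = ((-10 - 6) + 6)/(-10 + W) = (-16 + 6)/(-10 + W) = -10/(-10 + W))
-(-8010/14208 + L(-138)/18882) = -(-8010/14208 - 10/(-10 - 138)/18882) = -(-8010*1/14208 - 10/(-148)*(1/18882)) = -(-1335/2368 - 10*(-1/148)*(1/18882)) = -(-1335/2368 + (5/74)*(1/18882)) = -(-1335/2368 + 5/1397268) = -1*(-12603655/22356288) = 12603655/22356288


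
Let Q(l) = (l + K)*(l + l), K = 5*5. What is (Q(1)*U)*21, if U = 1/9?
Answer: 364/3 ≈ 121.33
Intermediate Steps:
K = 25
U = ⅑ ≈ 0.11111
Q(l) = 2*l*(25 + l) (Q(l) = (l + 25)*(l + l) = (25 + l)*(2*l) = 2*l*(25 + l))
(Q(1)*U)*21 = ((2*1*(25 + 1))*(⅑))*21 = ((2*1*26)*(⅑))*21 = (52*(⅑))*21 = (52/9)*21 = 364/3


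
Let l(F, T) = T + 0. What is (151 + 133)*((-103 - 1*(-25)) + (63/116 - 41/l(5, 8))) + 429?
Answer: -1335407/58 ≈ -23024.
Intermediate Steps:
l(F, T) = T
(151 + 133)*((-103 - 1*(-25)) + (63/116 - 41/l(5, 8))) + 429 = (151 + 133)*((-103 - 1*(-25)) + (63/116 - 41/8)) + 429 = 284*((-103 + 25) + (63*(1/116) - 41*⅛)) + 429 = 284*(-78 + (63/116 - 41/8)) + 429 = 284*(-78 - 1063/232) + 429 = 284*(-19159/232) + 429 = -1360289/58 + 429 = -1335407/58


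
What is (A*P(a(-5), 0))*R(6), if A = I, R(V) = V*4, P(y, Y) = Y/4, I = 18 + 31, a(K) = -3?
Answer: 0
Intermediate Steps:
I = 49
P(y, Y) = Y/4 (P(y, Y) = Y*(1/4) = Y/4)
R(V) = 4*V
A = 49
(A*P(a(-5), 0))*R(6) = (49*((1/4)*0))*(4*6) = (49*0)*24 = 0*24 = 0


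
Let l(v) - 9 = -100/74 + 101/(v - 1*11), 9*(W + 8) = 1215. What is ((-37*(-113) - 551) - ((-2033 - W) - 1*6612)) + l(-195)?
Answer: 94582605/7622 ≈ 12409.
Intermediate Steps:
W = 127 (W = -8 + (⅑)*1215 = -8 + 135 = 127)
l(v) = 283/37 + 101/(-11 + v) (l(v) = 9 + (-100/74 + 101/(v - 1*11)) = 9 + (-100*1/74 + 101/(v - 11)) = 9 + (-50/37 + 101/(-11 + v)) = 283/37 + 101/(-11 + v))
((-37*(-113) - 551) - ((-2033 - W) - 1*6612)) + l(-195) = ((-37*(-113) - 551) - ((-2033 - 1*127) - 1*6612)) + (624 + 283*(-195))/(37*(-11 - 195)) = ((4181 - 551) - ((-2033 - 127) - 6612)) + (1/37)*(624 - 55185)/(-206) = (3630 - (-2160 - 6612)) + (1/37)*(-1/206)*(-54561) = (3630 - 1*(-8772)) + 54561/7622 = (3630 + 8772) + 54561/7622 = 12402 + 54561/7622 = 94582605/7622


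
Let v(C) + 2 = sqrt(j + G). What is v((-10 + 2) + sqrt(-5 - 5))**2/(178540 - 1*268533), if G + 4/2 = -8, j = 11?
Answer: -1/89993 ≈ -1.1112e-5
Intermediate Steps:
G = -10 (G = -2 - 8 = -10)
v(C) = -1 (v(C) = -2 + sqrt(11 - 10) = -2 + sqrt(1) = -2 + 1 = -1)
v((-10 + 2) + sqrt(-5 - 5))**2/(178540 - 1*268533) = (-1)**2/(178540 - 1*268533) = 1/(178540 - 268533) = 1/(-89993) = 1*(-1/89993) = -1/89993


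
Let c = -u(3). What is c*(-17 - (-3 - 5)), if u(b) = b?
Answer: 27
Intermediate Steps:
c = -3 (c = -1*3 = -3)
c*(-17 - (-3 - 5)) = -3*(-17 - (-3 - 5)) = -3*(-17 - 1*(-8)) = -3*(-17 + 8) = -3*(-9) = 27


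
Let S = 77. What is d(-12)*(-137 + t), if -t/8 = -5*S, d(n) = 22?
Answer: 64746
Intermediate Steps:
t = 3080 (t = -(-40)*77 = -8*(-385) = 3080)
d(-12)*(-137 + t) = 22*(-137 + 3080) = 22*2943 = 64746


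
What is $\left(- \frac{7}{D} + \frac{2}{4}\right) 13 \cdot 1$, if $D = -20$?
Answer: $\frac{221}{20} \approx 11.05$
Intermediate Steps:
$\left(- \frac{7}{D} + \frac{2}{4}\right) 13 \cdot 1 = \left(- \frac{7}{-20} + \frac{2}{4}\right) 13 \cdot 1 = \left(\left(-7\right) \left(- \frac{1}{20}\right) + 2 \cdot \frac{1}{4}\right) 13 \cdot 1 = \left(\frac{7}{20} + \frac{1}{2}\right) 13 \cdot 1 = \frac{17}{20} \cdot 13 \cdot 1 = \frac{221}{20} \cdot 1 = \frac{221}{20}$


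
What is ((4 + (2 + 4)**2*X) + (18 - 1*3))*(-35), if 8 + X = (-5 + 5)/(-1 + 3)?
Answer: 9415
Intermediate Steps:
X = -8 (X = -8 + (-5 + 5)/(-1 + 3) = -8 + 0/2 = -8 + 0*(1/2) = -8 + 0 = -8)
((4 + (2 + 4)**2*X) + (18 - 1*3))*(-35) = ((4 + (2 + 4)**2*(-8)) + (18 - 1*3))*(-35) = ((4 + 6**2*(-8)) + (18 - 3))*(-35) = ((4 + 36*(-8)) + 15)*(-35) = ((4 - 288) + 15)*(-35) = (-284 + 15)*(-35) = -269*(-35) = 9415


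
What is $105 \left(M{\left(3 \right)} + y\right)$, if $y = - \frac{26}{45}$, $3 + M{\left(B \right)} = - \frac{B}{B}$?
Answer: $- \frac{1442}{3} \approx -480.67$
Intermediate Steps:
$M{\left(B \right)} = -4$ ($M{\left(B \right)} = -3 - \frac{B}{B} = -3 - 1 = -4$)
$y = - \frac{26}{45}$ ($y = \left(-26\right) \frac{1}{45} = - \frac{26}{45} \approx -0.57778$)
$105 \left(M{\left(3 \right)} + y\right) = 105 \left(-4 - \frac{26}{45}\right) = 105 \left(- \frac{206}{45}\right) = - \frac{1442}{3}$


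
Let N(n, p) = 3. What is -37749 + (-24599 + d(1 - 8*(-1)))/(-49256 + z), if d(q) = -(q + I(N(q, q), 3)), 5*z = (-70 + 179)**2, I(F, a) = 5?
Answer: -8848204786/234399 ≈ -37749.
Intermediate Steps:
z = 11881/5 (z = (-70 + 179)**2/5 = (1/5)*109**2 = (1/5)*11881 = 11881/5 ≈ 2376.2)
d(q) = -5 - q (d(q) = -(q + 5) = -(5 + q) = -5 - q)
-37749 + (-24599 + d(1 - 8*(-1)))/(-49256 + z) = -37749 + (-24599 + (-5 - (1 - 8*(-1))))/(-49256 + 11881/5) = -37749 + (-24599 + (-5 - (1 + 8)))/(-234399/5) = -37749 + (-24599 + (-5 - 1*9))*(-5/234399) = -37749 + (-24599 + (-5 - 9))*(-5/234399) = -37749 + (-24599 - 14)*(-5/234399) = -37749 - 24613*(-5/234399) = -37749 + 123065/234399 = -8848204786/234399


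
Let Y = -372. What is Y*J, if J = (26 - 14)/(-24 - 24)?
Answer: 93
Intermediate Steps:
J = -¼ (J = 12/(-48) = 12*(-1/48) = -¼ ≈ -0.25000)
Y*J = -372*(-¼) = 93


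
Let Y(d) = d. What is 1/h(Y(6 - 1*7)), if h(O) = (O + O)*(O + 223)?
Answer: -1/444 ≈ -0.0022523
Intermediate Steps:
h(O) = 2*O*(223 + O) (h(O) = (2*O)*(223 + O) = 2*O*(223 + O))
1/h(Y(6 - 1*7)) = 1/(2*(6 - 1*7)*(223 + (6 - 1*7))) = 1/(2*(6 - 7)*(223 + (6 - 7))) = 1/(2*(-1)*(223 - 1)) = 1/(2*(-1)*222) = 1/(-444) = -1/444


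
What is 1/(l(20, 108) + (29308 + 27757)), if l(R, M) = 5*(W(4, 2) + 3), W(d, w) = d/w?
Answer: 1/57090 ≈ 1.7516e-5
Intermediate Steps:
l(R, M) = 25 (l(R, M) = 5*(4/2 + 3) = 5*(4*(½) + 3) = 5*(2 + 3) = 5*5 = 25)
1/(l(20, 108) + (29308 + 27757)) = 1/(25 + (29308 + 27757)) = 1/(25 + 57065) = 1/57090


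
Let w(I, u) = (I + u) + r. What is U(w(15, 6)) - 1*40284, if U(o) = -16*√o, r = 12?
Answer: -40284 - 16*√33 ≈ -40376.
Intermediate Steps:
w(I, u) = 12 + I + u (w(I, u) = (I + u) + 12 = 12 + I + u)
U(w(15, 6)) - 1*40284 = -16*√(12 + 15 + 6) - 1*40284 = -16*√33 - 40284 = -40284 - 16*√33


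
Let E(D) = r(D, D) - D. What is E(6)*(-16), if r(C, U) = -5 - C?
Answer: 272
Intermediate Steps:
E(D) = -5 - 2*D (E(D) = (-5 - D) - D = -5 - 2*D)
E(6)*(-16) = (-5 - 2*6)*(-16) = (-5 - 12)*(-16) = -17*(-16) = 272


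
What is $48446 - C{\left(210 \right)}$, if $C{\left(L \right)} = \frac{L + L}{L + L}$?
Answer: $48445$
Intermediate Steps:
$C{\left(L \right)} = 1$ ($C{\left(L \right)} = \frac{2 L}{2 L} = 2 L \frac{1}{2 L} = 1$)
$48446 - C{\left(210 \right)} = 48446 - 1 = 48445$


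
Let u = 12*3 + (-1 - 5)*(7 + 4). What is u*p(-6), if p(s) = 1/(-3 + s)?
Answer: 10/3 ≈ 3.3333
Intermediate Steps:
u = -30 (u = 36 - 6*11 = 36 - 66 = -30)
u*p(-6) = -30/(-3 - 6) = -30/(-9) = -30*(-⅑) = 10/3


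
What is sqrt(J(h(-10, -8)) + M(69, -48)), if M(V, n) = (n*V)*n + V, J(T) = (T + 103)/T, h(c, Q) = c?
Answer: sqrt(15903570)/10 ≈ 398.79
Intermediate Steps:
J(T) = (103 + T)/T
M(V, n) = V + V*n**2 (M(V, n) = (V*n)*n + V = V*n**2 + V = V + V*n**2)
sqrt(J(h(-10, -8)) + M(69, -48)) = sqrt((103 - 10)/(-10) + 69*(1 + (-48)**2)) = sqrt(-1/10*93 + 69*(1 + 2304)) = sqrt(-93/10 + 69*2305) = sqrt(-93/10 + 159045) = sqrt(1590357/10) = sqrt(15903570)/10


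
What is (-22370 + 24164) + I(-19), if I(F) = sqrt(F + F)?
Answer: 1794 + I*sqrt(38) ≈ 1794.0 + 6.1644*I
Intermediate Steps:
I(F) = sqrt(2)*sqrt(F) (I(F) = sqrt(2*F) = sqrt(2)*sqrt(F))
(-22370 + 24164) + I(-19) = (-22370 + 24164) + sqrt(2)*sqrt(-19) = 1794 + sqrt(2)*(I*sqrt(19)) = 1794 + I*sqrt(38)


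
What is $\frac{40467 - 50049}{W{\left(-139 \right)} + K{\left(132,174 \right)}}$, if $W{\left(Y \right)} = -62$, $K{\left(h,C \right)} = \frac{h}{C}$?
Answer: $\frac{46313}{296} \approx 156.46$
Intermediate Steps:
$\frac{40467 - 50049}{W{\left(-139 \right)} + K{\left(132,174 \right)}} = \frac{40467 - 50049}{-62 + \frac{132}{174}} = - \frac{9582}{-62 + 132 \cdot \frac{1}{174}} = - \frac{9582}{-62 + \frac{22}{29}} = - \frac{9582}{- \frac{1776}{29}} = \left(-9582\right) \left(- \frac{29}{1776}\right) = \frac{46313}{296}$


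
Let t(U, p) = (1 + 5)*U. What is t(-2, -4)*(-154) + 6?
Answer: 1854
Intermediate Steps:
t(U, p) = 6*U
t(-2, -4)*(-154) + 6 = (6*(-2))*(-154) + 6 = -12*(-154) + 6 = 1848 + 6 = 1854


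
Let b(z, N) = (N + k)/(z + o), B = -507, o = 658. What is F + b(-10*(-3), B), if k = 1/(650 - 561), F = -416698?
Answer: -12757648529/30616 ≈ -4.1670e+5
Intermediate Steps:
k = 1/89 ≈ 0.011236
b(z, N) = (1/89 + N)/(658 + z) (b(z, N) = (N + 1/89)/(z + 658) = (1/89 + N)/(658 + z))
F + b(-10*(-3), B) = -416698 + (1/89 - 507)/(658 - 10*(-3)) = -416698 - 45122/89/(658 + 30) = -416698 - 45122/89/688 = -416698 + (1/688)*(-45122/89) = -416698 - 22561/30616 = -12757648529/30616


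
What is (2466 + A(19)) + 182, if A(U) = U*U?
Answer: 3009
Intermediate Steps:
A(U) = U²
(2466 + A(19)) + 182 = (2466 + 19²) + 182 = (2466 + 361) + 182 = 2827 + 182 = 3009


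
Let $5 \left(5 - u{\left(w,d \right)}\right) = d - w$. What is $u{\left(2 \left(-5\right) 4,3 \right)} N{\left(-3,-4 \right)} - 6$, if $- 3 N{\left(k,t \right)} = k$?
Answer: $- \frac{48}{5} \approx -9.6$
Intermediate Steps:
$N{\left(k,t \right)} = - \frac{k}{3}$
$u{\left(w,d \right)} = 5 - \frac{d}{5} + \frac{w}{5}$ ($u{\left(w,d \right)} = 5 - \frac{d - w}{5} = 5 - \left(- \frac{w}{5} + \frac{d}{5}\right) = 5 - \frac{d}{5} + \frac{w}{5}$)
$u{\left(2 \left(-5\right) 4,3 \right)} N{\left(-3,-4 \right)} - 6 = \left(5 - \frac{3}{5} + \frac{2 \left(-5\right) 4}{5}\right) \left(\left(- \frac{1}{3}\right) \left(-3\right)\right) - 6 = \left(5 - \frac{3}{5} + \frac{\left(-10\right) 4}{5}\right) 1 - 6 = \left(5 - \frac{3}{5} + \frac{1}{5} \left(-40\right)\right) 1 - 6 = \left(5 - \frac{3}{5} - 8\right) 1 - 6 = \left(- \frac{18}{5}\right) 1 - 6 = - \frac{18}{5} - 6 = - \frac{48}{5}$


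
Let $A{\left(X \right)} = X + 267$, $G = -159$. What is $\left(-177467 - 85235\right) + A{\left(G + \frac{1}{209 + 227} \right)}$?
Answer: $- \frac{114490983}{436} \approx -2.6259 \cdot 10^{5}$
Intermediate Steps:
$A{\left(X \right)} = 267 + X$
$\left(-177467 - 85235\right) + A{\left(G + \frac{1}{209 + 227} \right)} = \left(-177467 - 85235\right) + \left(267 - \left(159 - \frac{1}{209 + 227}\right)\right) = -262702 + \left(267 - \left(159 - \frac{1}{436}\right)\right) = -262702 + \left(267 + \left(-159 + \frac{1}{436}\right)\right) = -262702 + \left(267 - \frac{69323}{436}\right) = -262702 + \frac{47089}{436} = - \frac{114490983}{436}$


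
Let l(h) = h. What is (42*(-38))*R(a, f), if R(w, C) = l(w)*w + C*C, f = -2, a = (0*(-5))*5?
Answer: -6384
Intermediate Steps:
a = 0 (a = 0*5 = 0)
R(w, C) = C**2 + w**2 (R(w, C) = w*w + C*C = w**2 + C**2 = C**2 + w**2)
(42*(-38))*R(a, f) = (42*(-38))*((-2)**2 + 0**2) = -1596*(4 + 0) = -1596*4 = -6384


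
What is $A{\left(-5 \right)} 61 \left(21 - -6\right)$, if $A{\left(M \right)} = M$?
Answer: $-8235$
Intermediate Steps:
$A{\left(-5 \right)} 61 \left(21 - -6\right) = \left(-5\right) 61 \left(21 - -6\right) = - 305 \left(21 + 6\right) = \left(-305\right) 27 = -8235$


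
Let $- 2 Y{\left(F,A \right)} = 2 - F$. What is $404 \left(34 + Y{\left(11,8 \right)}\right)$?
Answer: $15554$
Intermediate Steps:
$Y{\left(F,A \right)} = -1 + \frac{F}{2}$ ($Y{\left(F,A \right)} = - \frac{2 - F}{2} = -1 + \frac{F}{2}$)
$404 \left(34 + Y{\left(11,8 \right)}\right) = 404 \left(34 + \left(-1 + \frac{1}{2} \cdot 11\right)\right) = 404 \left(34 + \left(-1 + \frac{11}{2}\right)\right) = 404 \left(34 + \frac{9}{2}\right) = 404 \cdot \frac{77}{2} = 15554$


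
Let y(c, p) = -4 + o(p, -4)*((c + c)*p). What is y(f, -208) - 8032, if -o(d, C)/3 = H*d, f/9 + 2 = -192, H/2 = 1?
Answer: 906459292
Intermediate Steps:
H = 2 (H = 2*1 = 2)
f = -1746 (f = -18 + 9*(-192) = -18 - 1728 = -1746)
o(d, C) = -6*d
y(c, p) = -4 - 12*c*p² (y(c, p) = -4 + (-6*p)*((c + c)*p) = -4 + (-6*p)*((2*c)*p) = -4 + (-6*p)*(2*c*p) = -4 - 12*c*p²)
y(f, -208) - 8032 = (-4 - 12*(-1746)*(-208)²) - 8032 = (-4 - 12*(-1746)*43264) - 8032 = (-4 + 906467328) - 8032 = 906467324 - 8032 = 906459292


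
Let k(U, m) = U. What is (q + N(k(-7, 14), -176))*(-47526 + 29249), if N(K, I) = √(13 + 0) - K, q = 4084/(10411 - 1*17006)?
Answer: -769114437/6595 - 18277*√13 ≈ -1.8252e+5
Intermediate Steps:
q = -4084/6595 (q = 4084/(10411 - 17006) = 4084/(-6595) = 4084*(-1/6595) = -4084/6595 ≈ -0.61926)
N(K, I) = √13 - K
(q + N(k(-7, 14), -176))*(-47526 + 29249) = (-4084/6595 + (√13 - 1*(-7)))*(-47526 + 29249) = (-4084/6595 + (√13 + 7))*(-18277) = (-4084/6595 + (7 + √13))*(-18277) = (42081/6595 + √13)*(-18277) = -769114437/6595 - 18277*√13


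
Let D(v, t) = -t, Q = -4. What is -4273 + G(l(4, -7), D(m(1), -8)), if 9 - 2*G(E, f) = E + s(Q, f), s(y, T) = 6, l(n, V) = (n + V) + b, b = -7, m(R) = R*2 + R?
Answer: -8533/2 ≈ -4266.5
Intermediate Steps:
m(R) = 3*R (m(R) = 2*R + R = 3*R)
l(n, V) = -7 + V + n (l(n, V) = (n + V) - 7 = (V + n) - 7 = -7 + V + n)
G(E, f) = 3/2 - E/2 (G(E, f) = 9/2 - (E + 6)/2 = 9/2 - (6 + E)/2 = 9/2 + (-3 - E/2) = 3/2 - E/2)
-4273 + G(l(4, -7), D(m(1), -8)) = -4273 + (3/2 - (-7 - 7 + 4)/2) = -4273 + (3/2 - ½*(-10)) = -4273 + (3/2 + 5) = -4273 + 13/2 = -8533/2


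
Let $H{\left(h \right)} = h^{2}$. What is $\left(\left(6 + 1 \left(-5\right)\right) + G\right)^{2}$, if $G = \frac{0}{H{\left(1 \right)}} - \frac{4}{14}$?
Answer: $\frac{25}{49} \approx 0.5102$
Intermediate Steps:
$G = - \frac{2}{7}$ ($G = \frac{0}{1^{2}} - \frac{4}{14} = \frac{0}{1} - \frac{2}{7} = 0 \cdot 1 - \frac{2}{7} = 0 - \frac{2}{7} = - \frac{2}{7} \approx -0.28571$)
$\left(\left(6 + 1 \left(-5\right)\right) + G\right)^{2} = \left(\left(6 + 1 \left(-5\right)\right) - \frac{2}{7}\right)^{2} = \left(\left(6 - 5\right) - \frac{2}{7}\right)^{2} = \left(1 - \frac{2}{7}\right)^{2} = \left(\frac{5}{7}\right)^{2} = \frac{25}{49}$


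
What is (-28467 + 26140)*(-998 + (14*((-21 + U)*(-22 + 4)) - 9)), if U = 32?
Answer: 8793733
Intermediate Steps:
(-28467 + 26140)*(-998 + (14*((-21 + U)*(-22 + 4)) - 9)) = (-28467 + 26140)*(-998 + (14*((-21 + 32)*(-22 + 4)) - 9)) = -2327*(-998 + (14*(11*(-18)) - 9)) = -2327*(-998 + (14*(-198) - 9)) = -2327*(-998 + (-2772 - 9)) = -2327*(-998 - 2781) = -2327*(-3779) = 8793733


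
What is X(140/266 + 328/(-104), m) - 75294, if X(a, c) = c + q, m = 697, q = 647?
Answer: -73950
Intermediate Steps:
X(a, c) = 647 + c (X(a, c) = c + 647 = 647 + c)
X(140/266 + 328/(-104), m) - 75294 = (647 + 697) - 75294 = 1344 - 75294 = -73950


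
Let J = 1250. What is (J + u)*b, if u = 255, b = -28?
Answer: -42140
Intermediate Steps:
(J + u)*b = (1250 + 255)*(-28) = 1505*(-28) = -42140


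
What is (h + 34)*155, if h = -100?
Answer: -10230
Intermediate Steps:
(h + 34)*155 = (-100 + 34)*155 = -66*155 = -10230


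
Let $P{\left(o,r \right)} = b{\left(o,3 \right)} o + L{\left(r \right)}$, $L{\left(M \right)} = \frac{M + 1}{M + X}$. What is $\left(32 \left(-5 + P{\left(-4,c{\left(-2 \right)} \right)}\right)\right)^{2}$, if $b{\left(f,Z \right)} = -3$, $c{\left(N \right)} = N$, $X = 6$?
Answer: $46656$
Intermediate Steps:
$L{\left(M \right)} = \frac{1 + M}{6 + M}$ ($L{\left(M \right)} = \frac{M + 1}{M + 6} = \frac{1 + M}{6 + M}$)
$P{\left(o,r \right)} = - 3 o + \frac{1 + r}{6 + r}$
$\left(32 \left(-5 + P{\left(-4,c{\left(-2 \right)} \right)}\right)\right)^{2} = \left(32 \left(-5 + \frac{1 - 2 - - 12 \left(6 - 2\right)}{6 - 2}\right)\right)^{2} = \left(32 \left(-5 + \frac{1 - 2 - \left(-12\right) 4}{4}\right)\right)^{2} = \left(32 \left(-5 + \frac{1 - 2 + 48}{4}\right)\right)^{2} = \left(32 \left(-5 + \frac{1}{4} \cdot 47\right)\right)^{2} = \left(32 \left(-5 + \frac{47}{4}\right)\right)^{2} = \left(32 \cdot \frac{27}{4}\right)^{2} = 216^{2} = 46656$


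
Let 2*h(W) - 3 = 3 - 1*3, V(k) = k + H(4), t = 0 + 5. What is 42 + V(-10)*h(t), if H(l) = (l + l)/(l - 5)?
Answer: 15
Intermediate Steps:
H(l) = 2*l/(-5 + l) (H(l) = (2*l)/(-5 + l) = 2*l/(-5 + l))
t = 5
V(k) = -8 + k (V(k) = k + 2*4/(-5 + 4) = k + 2*4/(-1) = k + 2*4*(-1) = k - 8 = -8 + k)
h(W) = 3/2 (h(W) = 3/2 + (3 - 1*3)/2 = 3/2 + (3 - 3)/2 = 3/2 + (½)*0 = 3/2 + 0 = 3/2)
42 + V(-10)*h(t) = 42 + (-8 - 10)*(3/2) = 42 - 18*3/2 = 42 - 27 = 15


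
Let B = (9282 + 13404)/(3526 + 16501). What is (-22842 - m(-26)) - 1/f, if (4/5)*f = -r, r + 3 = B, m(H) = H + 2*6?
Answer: -4268345408/186975 ≈ -22828.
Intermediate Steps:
m(H) = 12 + H (m(H) = H + 12 = 12 + H)
B = 22686/20027 ≈ 1.1328
r = -37395/20027 (r = -3 + 22686/20027 = -37395/20027 ≈ -1.8672)
f = 186975/80108 (f = 5*(-1*(-37395/20027))/4 = (5/4)*(37395/20027) = 186975/80108 ≈ 2.3340)
(-22842 - m(-26)) - 1/f = (-22842 - (12 - 26)) - 1/186975/80108 = (-22842 - 1*(-14)) - 1*80108/186975 = (-22842 + 14) - 80108/186975 = -22828 - 80108/186975 = -4268345408/186975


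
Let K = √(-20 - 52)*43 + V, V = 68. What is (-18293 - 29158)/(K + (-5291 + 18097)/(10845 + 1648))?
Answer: -255596915714595/10760786076086 + 955363312362771*I*√2/10760786076086 ≈ -23.753 + 125.56*I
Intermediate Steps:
K = 68 + 258*I*√2 (K = √(-20 - 52)*43 + 68 = √(-72)*43 + 68 = (6*I*√2)*43 + 68 = 258*I*√2 + 68 = 68 + 258*I*√2 ≈ 68.0 + 364.87*I)
(-18293 - 29158)/(K + (-5291 + 18097)/(10845 + 1648)) = (-18293 - 29158)/((68 + 258*I*√2) + (-5291 + 18097)/(10845 + 1648)) = -47451/((68 + 258*I*√2) + 12806/12493) = -47451/(862330/12493 + 258*I*√2)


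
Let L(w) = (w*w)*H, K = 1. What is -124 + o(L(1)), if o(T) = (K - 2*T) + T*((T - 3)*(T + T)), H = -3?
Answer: -225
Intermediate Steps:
L(w) = -3*w² (L(w) = (w*w)*(-3) = w²*(-3) = -3*w²)
o(T) = 1 - 2*T + 2*T²*(-3 + T) (o(T) = (1 - 2*T) + T*((T - 3)*(T + T)) = (1 - 2*T) + T*((-3 + T)*(2*T)) = (1 - 2*T) + T*(2*T*(-3 + T)) = (1 - 2*T) + 2*T²*(-3 + T) = 1 - 2*T + 2*T²*(-3 + T))
-124 + o(L(1)) = -124 + (1 - 6*(-3*1²)² - (-6)*1² + 2*(-3*1²)³) = -124 + (1 - 6*(-3*1)² - (-6) + 2*(-3*1)³) = -124 + (1 - 6*(-3)² - 2*(-3) + 2*(-3)³) = -124 + (1 - 6*9 + 6 + 2*(-27)) = -124 + (1 - 54 + 6 - 54) = -124 - 101 = -225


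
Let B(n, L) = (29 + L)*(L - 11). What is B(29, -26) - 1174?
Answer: -1285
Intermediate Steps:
B(n, L) = (-11 + L)*(29 + L) (B(n, L) = (29 + L)*(-11 + L) = (-11 + L)*(29 + L))
B(29, -26) - 1174 = (-319 + (-26)² + 18*(-26)) - 1174 = (-319 + 676 - 468) - 1174 = -111 - 1174 = -1285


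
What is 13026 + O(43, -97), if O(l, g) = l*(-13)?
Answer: 12467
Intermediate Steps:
O(l, g) = -13*l
13026 + O(43, -97) = 13026 - 13*43 = 13026 - 559 = 12467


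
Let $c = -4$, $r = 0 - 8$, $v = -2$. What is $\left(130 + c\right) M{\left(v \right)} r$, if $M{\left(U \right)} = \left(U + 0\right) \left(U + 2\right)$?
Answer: $0$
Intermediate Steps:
$r = -8$ ($r = 0 - 8 = -8$)
$M{\left(U \right)} = U \left(2 + U\right)$
$\left(130 + c\right) M{\left(v \right)} r = \left(130 - 4\right) - 2 \left(2 - 2\right) \left(-8\right) = 126 \left(-2\right) 0 \left(-8\right) = 126 \cdot 0 \left(-8\right) = 126 \cdot 0 = 0$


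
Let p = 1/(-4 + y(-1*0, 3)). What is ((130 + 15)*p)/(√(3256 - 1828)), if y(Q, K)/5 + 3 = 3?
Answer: -145*√357/2856 ≈ -0.95928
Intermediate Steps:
y(Q, K) = 0 (y(Q, K) = -15 + 5*3 = -15 + 15 = 0)
p = -¼ (p = 1/(-4 + 0) = 1/(-4) = -¼ ≈ -0.25000)
((130 + 15)*p)/(√(3256 - 1828)) = ((130 + 15)*(-¼))/(√(3256 - 1828)) = (145*(-¼))/(√1428) = -145*√357/714/4 = -145*√357/2856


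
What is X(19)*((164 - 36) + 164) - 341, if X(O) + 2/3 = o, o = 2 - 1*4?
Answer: -3359/3 ≈ -1119.7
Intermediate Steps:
o = -2 (o = 2 - 4 = -2)
X(O) = -8/3 (X(O) = -⅔ - 2 = -8/3)
X(19)*((164 - 36) + 164) - 341 = -8*((164 - 36) + 164)/3 - 341 = -8*(128 + 164)/3 - 341 = -8/3*292 - 341 = -2336/3 - 341 = -3359/3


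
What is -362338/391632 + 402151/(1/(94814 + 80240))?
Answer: 13785082408030495/195816 ≈ 7.0398e+10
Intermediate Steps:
-362338/391632 + 402151/(1/(94814 + 80240)) = -362338*1/391632 + 402151/(1/175054) = -181169/195816 + 402151/(1/175054) = -181169/195816 + 402151*175054 = -181169/195816 + 70398141154 = 13785082408030495/195816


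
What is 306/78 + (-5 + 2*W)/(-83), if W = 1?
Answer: 4272/1079 ≈ 3.9592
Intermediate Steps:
306/78 + (-5 + 2*W)/(-83) = 306/78 + (-5 + 2*1)/(-83) = 306*(1/78) + (-5 + 2)*(-1/83) = 51/13 - 3*(-1/83) = 51/13 + 3/83 = 4272/1079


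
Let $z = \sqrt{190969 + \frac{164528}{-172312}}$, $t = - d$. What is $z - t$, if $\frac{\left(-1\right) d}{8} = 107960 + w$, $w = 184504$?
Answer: $-2339712 + \frac{5 \sqrt{72322875719}}{3077} \approx -2.3393 \cdot 10^{6}$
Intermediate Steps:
$d = -2339712$ ($d = - 8 \left(107960 + 184504\right) = \left(-8\right) 292464 = -2339712$)
$t = 2339712$ ($t = \left(-1\right) \left(-2339712\right) = 2339712$)
$z = \frac{5 \sqrt{72322875719}}{3077}$ ($z = \sqrt{190969 + 164528 \left(- \frac{1}{172312}\right)} = \sqrt{190969 - \frac{2938}{3077}} = \sqrt{\frac{587608675}{3077}} = \frac{5 \sqrt{72322875719}}{3077} \approx 437.0$)
$z - t = \frac{5 \sqrt{72322875719}}{3077} - 2339712 = -2339712 + \frac{5 \sqrt{72322875719}}{3077}$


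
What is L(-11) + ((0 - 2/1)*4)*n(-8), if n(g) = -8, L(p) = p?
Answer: 53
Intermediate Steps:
L(-11) + ((0 - 2/1)*4)*n(-8) = -11 + ((0 - 2/1)*4)*(-8) = -11 + ((0 - 2*1)*4)*(-8) = -11 + ((0 - 2)*4)*(-8) = -11 - 2*4*(-8) = -11 - 8*(-8) = -11 + 64 = 53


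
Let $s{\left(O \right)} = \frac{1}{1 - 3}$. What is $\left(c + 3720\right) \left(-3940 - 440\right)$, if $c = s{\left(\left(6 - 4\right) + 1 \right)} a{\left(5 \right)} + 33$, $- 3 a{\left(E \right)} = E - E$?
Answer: $-16438140$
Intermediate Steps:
$a{\left(E \right)} = 0$ ($a{\left(E \right)} = - \frac{E - E}{3} = \left(- \frac{1}{3}\right) 0 = 0$)
$s{\left(O \right)} = - \frac{1}{2}$ ($s{\left(O \right)} = \frac{1}{-2} = - \frac{1}{2}$)
$c = 33$ ($c = \left(- \frac{1}{2}\right) 0 + 33 = 0 + 33 = 33$)
$\left(c + 3720\right) \left(-3940 - 440\right) = \left(33 + 3720\right) \left(-3940 - 440\right) = 3753 \left(-4380\right) = -16438140$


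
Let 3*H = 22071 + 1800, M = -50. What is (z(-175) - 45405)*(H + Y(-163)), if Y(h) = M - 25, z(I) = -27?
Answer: -358095024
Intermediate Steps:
H = 7957 (H = (22071 + 1800)/3 = (⅓)*23871 = 7957)
Y(h) = -75 (Y(h) = -50 - 25 = -75)
(z(-175) - 45405)*(H + Y(-163)) = (-27 - 45405)*(7957 - 75) = -45432*7882 = -358095024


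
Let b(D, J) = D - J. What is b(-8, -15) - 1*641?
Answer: -634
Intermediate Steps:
b(-8, -15) - 1*641 = (-8 - 1*(-15)) - 1*641 = (-8 + 15) - 641 = 7 - 641 = -634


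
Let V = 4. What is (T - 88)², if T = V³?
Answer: 576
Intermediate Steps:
T = 64 (T = 4³ = 64)
(T - 88)² = (64 - 88)² = (-24)² = 576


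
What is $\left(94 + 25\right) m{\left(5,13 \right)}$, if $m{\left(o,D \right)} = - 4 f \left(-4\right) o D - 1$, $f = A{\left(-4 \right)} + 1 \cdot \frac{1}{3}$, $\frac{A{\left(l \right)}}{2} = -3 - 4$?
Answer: $- \frac{5074517}{3} \approx -1.6915 \cdot 10^{6}$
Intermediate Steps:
$A{\left(l \right)} = -14$ ($A{\left(l \right)} = 2 \left(-3 - 4\right) = 2 \left(-7\right) = -14$)
$f = - \frac{41}{3}$ ($f = -14 + 1 \cdot \frac{1}{3} = -14 + \frac{1}{3} = - \frac{41}{3} \approx -13.667$)
$m{\left(o,D \right)} = -1 - \frac{656 D o}{3}$ ($m{\left(o,D \right)} = \left(-4\right) \left(- \frac{41}{3}\right) \left(-4\right) o D - 1 = \frac{164}{3} \left(-4\right) o D - 1 = - \frac{656 o}{3} D - 1 = - \frac{656 D o}{3} - 1 = -1 - \frac{656 D o}{3}$)
$\left(94 + 25\right) m{\left(5,13 \right)} = \left(94 + 25\right) \left(-1 - \frac{8528}{3} \cdot 5\right) = 119 \left(-1 - \frac{42640}{3}\right) = 119 \left(- \frac{42643}{3}\right) = - \frac{5074517}{3}$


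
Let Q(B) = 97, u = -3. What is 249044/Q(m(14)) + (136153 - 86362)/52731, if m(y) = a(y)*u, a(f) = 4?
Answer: 625579471/243567 ≈ 2568.4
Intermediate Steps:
m(y) = -12 (m(y) = 4*(-3) = -12)
249044/Q(m(14)) + (136153 - 86362)/52731 = 249044/97 + (136153 - 86362)/52731 = 249044*(1/97) + 49791*(1/52731) = 249044/97 + 2371/2511 = 625579471/243567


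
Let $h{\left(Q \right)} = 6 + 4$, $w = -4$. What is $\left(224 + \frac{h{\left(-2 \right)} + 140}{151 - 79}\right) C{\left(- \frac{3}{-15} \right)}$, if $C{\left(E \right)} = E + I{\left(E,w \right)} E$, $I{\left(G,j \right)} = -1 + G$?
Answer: $\frac{2713}{300} \approx 9.0433$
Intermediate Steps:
$h{\left(Q \right)} = 10$
$C{\left(E \right)} = E + E \left(-1 + E\right)$ ($C{\left(E \right)} = E + \left(-1 + E\right) E = E + E \left(-1 + E\right)$)
$\left(224 + \frac{h{\left(-2 \right)} + 140}{151 - 79}\right) C{\left(- \frac{3}{-15} \right)} = \left(224 + \frac{10 + 140}{151 - 79}\right) \left(- \frac{3}{-15}\right)^{2} = \left(224 + \frac{150}{72}\right) \left(\left(-3\right) \left(- \frac{1}{15}\right)\right)^{2} = \frac{224 + 150 \cdot \frac{1}{72}}{25} = \left(224 + \frac{25}{12}\right) \frac{1}{25} = \frac{2713}{12} \cdot \frac{1}{25} = \frac{2713}{300}$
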